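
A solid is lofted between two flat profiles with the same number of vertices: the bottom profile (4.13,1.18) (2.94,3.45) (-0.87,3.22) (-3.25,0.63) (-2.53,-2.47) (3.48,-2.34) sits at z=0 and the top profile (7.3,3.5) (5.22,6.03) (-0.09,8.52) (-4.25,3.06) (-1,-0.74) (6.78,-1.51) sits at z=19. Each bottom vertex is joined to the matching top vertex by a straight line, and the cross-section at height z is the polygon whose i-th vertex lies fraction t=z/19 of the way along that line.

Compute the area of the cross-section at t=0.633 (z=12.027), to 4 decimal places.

Cross-section at t=0.633: each vertex is (1-t)·p0[i] + t·p1[i].
  v1: (1-0.633)·(4.13,1.18) + 0.633·(7.3,3.5) = (6.1366,2.6486)
  v2: (1-0.633)·(2.94,3.45) + 0.633·(5.22,6.03) = (4.3832,5.0831)
  v3: (1-0.633)·(-0.87,3.22) + 0.633·(-0.09,8.52) = (-0.3763,6.5749)
  v4: (1-0.633)·(-3.25,0.63) + 0.633·(-4.25,3.06) = (-3.8830,2.1682)
  v5: (1-0.633)·(-2.53,-2.47) + 0.633·(-1,-0.74) = (-1.5615,-1.3749)
  v6: (1-0.633)·(3.48,-2.34) + 0.633·(6.78,-1.51) = (5.5689,-1.8146)
Shoelace sum Σ(x_i·y_{i+1} − x_{i+1}·y_i):
  i=1: 6.1366·5.0831 − 4.3832·2.6486 = +19.5840 (running +19.5840)
  i=2: 4.3832·6.5749 − -0.3763·5.0831 = +30.7319 (running +50.3159)
  i=3: -0.3763·2.1682 − -3.8830·6.5749 = +24.7145 (running +75.0305)
  i=4: -3.8830·-1.3749 − -1.5615·2.1682 = +8.7244 (running +83.7549)
  i=5: -1.5615·-1.8146 − 5.5689·-1.3749 = +10.4903 (running +94.2451)
  i=6: 5.5689·2.6486 − 6.1366·-1.8146 = +25.8851 (running +120.1303)
Area = |Σ|/2 = |120.1303|/2 = 60.0651

Area at t=0.633: 60.0651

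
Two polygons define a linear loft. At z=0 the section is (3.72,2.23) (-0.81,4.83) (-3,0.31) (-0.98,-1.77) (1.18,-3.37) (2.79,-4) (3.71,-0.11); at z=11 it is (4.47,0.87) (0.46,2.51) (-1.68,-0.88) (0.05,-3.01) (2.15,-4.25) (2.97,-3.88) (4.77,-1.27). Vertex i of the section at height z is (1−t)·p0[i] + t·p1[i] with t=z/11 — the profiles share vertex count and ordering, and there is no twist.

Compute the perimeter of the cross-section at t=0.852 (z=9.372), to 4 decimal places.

Perimeter at t=0.852: 20.2601

Cross-section at t=0.852: each vertex is (1-t)·p0[i] + t·p1[i].
  v1: (1-0.852)·(3.72,2.23) + 0.852·(4.47,0.87) = (4.3590,1.0713)
  v2: (1-0.852)·(-0.81,4.83) + 0.852·(0.46,2.51) = (0.2720,2.8534)
  v3: (1-0.852)·(-3,0.31) + 0.852·(-1.68,-0.88) = (-1.8754,-0.7039)
  v4: (1-0.852)·(-0.98,-1.77) + 0.852·(0.05,-3.01) = (-0.1024,-2.8265)
  v5: (1-0.852)·(1.18,-3.37) + 0.852·(2.15,-4.25) = (2.0064,-4.1198)
  v6: (1-0.852)·(2.79,-4) + 0.852·(2.97,-3.88) = (2.9434,-3.8978)
  v7: (1-0.852)·(3.71,-0.11) + 0.852·(4.77,-1.27) = (4.6131,-1.0983)
Perimeter = Σ |v_{i+1} − v_i|:
  edge 1→2: √(-4.0870² + 1.7821²) = 4.4586 (running 4.4586)
  edge 2→3: √(-2.1474² + -3.5572²) = 4.1552 (running 8.6137)
  edge 3→4: √(1.7729² + -2.1226²) = 2.7656 (running 11.3794)
  edge 4→5: √(2.1089² + -1.2933²) = 2.4739 (running 13.8532)
  edge 5→6: √(0.9369² + 0.2220²) = 0.9629 (running 14.8161)
  edge 6→7: √(1.6698² + 2.7994²) = 3.2596 (running 18.0757)
  edge 7→1: √(-0.2541² + 2.1696²) = 2.1844 (running 20.2601)
Perimeter = 20.2601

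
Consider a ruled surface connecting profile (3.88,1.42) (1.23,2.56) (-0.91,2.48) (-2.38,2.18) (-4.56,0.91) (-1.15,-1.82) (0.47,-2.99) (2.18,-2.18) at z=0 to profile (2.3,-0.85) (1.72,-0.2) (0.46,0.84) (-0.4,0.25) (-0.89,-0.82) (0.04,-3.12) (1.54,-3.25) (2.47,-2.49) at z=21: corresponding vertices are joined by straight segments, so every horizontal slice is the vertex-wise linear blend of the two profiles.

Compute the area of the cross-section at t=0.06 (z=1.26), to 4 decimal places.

Area at t=0.06: 26.5876

Cross-section at t=0.06: each vertex is (1-t)·p0[i] + t·p1[i].
  v1: (1-0.06)·(3.88,1.42) + 0.06·(2.3,-0.85) = (3.7852,1.2838)
  v2: (1-0.06)·(1.23,2.56) + 0.06·(1.72,-0.2) = (1.2594,2.3944)
  v3: (1-0.06)·(-0.91,2.48) + 0.06·(0.46,0.84) = (-0.8278,2.3816)
  v4: (1-0.06)·(-2.38,2.18) + 0.06·(-0.4,0.25) = (-2.2612,2.0642)
  v5: (1-0.06)·(-4.56,0.91) + 0.06·(-0.89,-0.82) = (-4.3398,0.8062)
  v6: (1-0.06)·(-1.15,-1.82) + 0.06·(0.04,-3.12) = (-1.0786,-1.8980)
  v7: (1-0.06)·(0.47,-2.99) + 0.06·(1.54,-3.25) = (0.5342,-3.0056)
  v8: (1-0.06)·(2.18,-2.18) + 0.06·(2.47,-2.49) = (2.1974,-2.1986)
Shoelace sum Σ(x_i·y_{i+1} − x_{i+1}·y_i):
  i=1: 3.7852·2.3944 − 1.2594·1.2838 = +7.4465 (running +7.4465)
  i=2: 1.2594·2.3816 − -0.8278·2.3944 = +4.9815 (running +12.4279)
  i=3: -0.8278·2.0642 − -2.2612·2.3816 = +3.6765 (running +16.1045)
  i=4: -2.2612·0.8062 − -4.3398·2.0642 = +7.1352 (running +23.2397)
  i=5: -4.3398·-1.8980 − -1.0786·0.8062 = +9.1065 (running +32.3462)
  i=6: -1.0786·-3.0056 − 0.5342·-1.8980 = +4.2558 (running +36.6020)
  i=7: 0.5342·-2.1986 − 2.1974·-3.0056 = +5.4300 (running +42.0320)
  i=8: 2.1974·1.2838 − 3.7852·-2.1986 = +11.1432 (running +53.1751)
Area = |Σ|/2 = |53.1751|/2 = 26.5876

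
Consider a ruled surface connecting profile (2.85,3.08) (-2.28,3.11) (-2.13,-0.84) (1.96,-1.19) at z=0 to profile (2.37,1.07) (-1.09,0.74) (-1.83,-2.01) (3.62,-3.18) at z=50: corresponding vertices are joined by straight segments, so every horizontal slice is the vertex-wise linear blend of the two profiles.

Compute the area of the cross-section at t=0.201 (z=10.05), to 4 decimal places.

Cross-section at t=0.201: each vertex is (1-t)·p0[i] + t·p1[i].
  v1: (1-0.201)·(2.85,3.08) + 0.201·(2.37,1.07) = (2.7535,2.6760)
  v2: (1-0.201)·(-2.28,3.11) + 0.201·(-1.09,0.74) = (-2.0408,2.6336)
  v3: (1-0.201)·(-2.13,-0.84) + 0.201·(-1.83,-2.01) = (-2.0697,-1.0752)
  v4: (1-0.201)·(1.96,-1.19) + 0.201·(3.62,-3.18) = (2.2937,-1.5900)
Shoelace sum Σ(x_i·y_{i+1} − x_{i+1}·y_i):
  i=1: 2.7535·2.6336 − -2.0408·2.6760 = +12.7129 (running +12.7129)
  i=2: -2.0408·-1.0752 − -2.0697·2.6336 = +7.6450 (running +20.3580)
  i=3: -2.0697·-1.5900 − 2.2937·-1.0752 = +5.7569 (running +26.1149)
  i=4: 2.2937·2.6760 − 2.7535·-1.5900 = +10.5159 (running +36.6307)
Area = |Σ|/2 = |36.6307|/2 = 18.3154

Area at t=0.201: 18.3154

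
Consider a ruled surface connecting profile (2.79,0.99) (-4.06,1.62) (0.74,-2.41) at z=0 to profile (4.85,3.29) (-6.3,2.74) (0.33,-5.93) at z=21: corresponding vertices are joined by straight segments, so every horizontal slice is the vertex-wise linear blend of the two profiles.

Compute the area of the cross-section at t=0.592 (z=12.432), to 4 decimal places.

Area at t=0.592: 32.0381

Cross-section at t=0.592: each vertex is (1-t)·p0[i] + t·p1[i].
  v1: (1-0.592)·(2.79,0.99) + 0.592·(4.85,3.29) = (4.0095,2.3516)
  v2: (1-0.592)·(-4.06,1.62) + 0.592·(-6.3,2.74) = (-5.3861,2.2830)
  v3: (1-0.592)·(0.74,-2.41) + 0.592·(0.33,-5.93) = (0.4973,-4.4938)
Shoelace sum Σ(x_i·y_{i+1} − x_{i+1}·y_i):
  i=1: 4.0095·2.2830 − -5.3861·2.3516 = +21.8198 (running +21.8198)
  i=2: -5.3861·-4.4938 − 0.4973·2.2830 = +23.0689 (running +44.8887)
  i=3: 0.4973·2.3516 − 4.0095·-4.4938 = +19.1875 (running +64.0762)
Area = |Σ|/2 = |64.0762|/2 = 32.0381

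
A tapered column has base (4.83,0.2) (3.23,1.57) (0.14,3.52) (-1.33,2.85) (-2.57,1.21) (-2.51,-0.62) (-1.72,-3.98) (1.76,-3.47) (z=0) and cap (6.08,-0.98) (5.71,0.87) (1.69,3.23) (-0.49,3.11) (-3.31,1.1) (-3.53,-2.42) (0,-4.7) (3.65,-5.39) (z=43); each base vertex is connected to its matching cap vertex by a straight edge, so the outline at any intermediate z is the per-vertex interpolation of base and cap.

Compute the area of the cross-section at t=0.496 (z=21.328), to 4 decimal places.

Area at t=0.496: 47.0531

Cross-section at t=0.496: each vertex is (1-t)·p0[i] + t·p1[i].
  v1: (1-0.496)·(4.83,0.2) + 0.496·(6.08,-0.98) = (5.4500,-0.3853)
  v2: (1-0.496)·(3.23,1.57) + 0.496·(5.71,0.87) = (4.4601,1.2228)
  v3: (1-0.496)·(0.14,3.52) + 0.496·(1.69,3.23) = (0.9088,3.3762)
  v4: (1-0.496)·(-1.33,2.85) + 0.496·(-0.49,3.11) = (-0.9134,2.9790)
  v5: (1-0.496)·(-2.57,1.21) + 0.496·(-3.31,1.1) = (-2.9370,1.1554)
  v6: (1-0.496)·(-2.51,-0.62) + 0.496·(-3.53,-2.42) = (-3.0159,-1.5128)
  v7: (1-0.496)·(-1.72,-3.98) + 0.496·(0,-4.7) = (-0.8669,-4.3371)
  v8: (1-0.496)·(1.76,-3.47) + 0.496·(3.65,-5.39) = (2.6974,-4.4223)
Shoelace sum Σ(x_i·y_{i+1} − x_{i+1}·y_i):
  i=1: 5.4500·1.2228 − 4.4601·-0.3853 = +8.3826 (running +8.3826)
  i=2: 4.4601·3.3762 − 0.9088·1.2228 = +13.9467 (running +22.3293)
  i=3: 0.9088·2.9790 − -0.9134·3.3762 = +5.7909 (running +28.1202)
  i=4: -0.9134·1.1554 − -2.9370·2.9790 = +7.6940 (running +35.8142)
  i=5: -2.9370·-1.5128 − -3.0159·1.1554 = +7.9279 (running +43.7421)
  i=6: -3.0159·-4.3371 − -0.8669·-1.5128 = +11.7690 (running +55.5111)
  i=7: -0.8669·-4.4223 − 2.6974·-4.3371 = +15.5327 (running +71.0438)
  i=8: 2.6974·-0.3853 − 5.4500·-4.4223 = +23.0624 (running +94.1062)
Area = |Σ|/2 = |94.1062|/2 = 47.0531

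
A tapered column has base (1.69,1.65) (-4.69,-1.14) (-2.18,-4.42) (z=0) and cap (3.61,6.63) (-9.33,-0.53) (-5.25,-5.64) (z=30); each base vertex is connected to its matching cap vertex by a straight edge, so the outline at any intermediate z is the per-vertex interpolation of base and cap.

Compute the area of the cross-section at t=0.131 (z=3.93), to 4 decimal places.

Area at t=0.131: 17.3060

Cross-section at t=0.131: each vertex is (1-t)·p0[i] + t·p1[i].
  v1: (1-0.131)·(1.69,1.65) + 0.131·(3.61,6.63) = (1.9415,2.3024)
  v2: (1-0.131)·(-4.69,-1.14) + 0.131·(-9.33,-0.53) = (-5.2978,-1.0601)
  v3: (1-0.131)·(-2.18,-4.42) + 0.131·(-5.25,-5.64) = (-2.5822,-4.5798)
Shoelace sum Σ(x_i·y_{i+1} − x_{i+1}·y_i):
  i=1: 1.9415·-1.0601 − -5.2978·2.3024 = +10.1395 (running +10.1395)
  i=2: -5.2978·-4.5798 − -2.5822·-1.0601 = +21.5258 (running +31.6653)
  i=3: -2.5822·2.3024 − 1.9415·-4.5798 = +2.9467 (running +34.6120)
Area = |Σ|/2 = |34.6120|/2 = 17.3060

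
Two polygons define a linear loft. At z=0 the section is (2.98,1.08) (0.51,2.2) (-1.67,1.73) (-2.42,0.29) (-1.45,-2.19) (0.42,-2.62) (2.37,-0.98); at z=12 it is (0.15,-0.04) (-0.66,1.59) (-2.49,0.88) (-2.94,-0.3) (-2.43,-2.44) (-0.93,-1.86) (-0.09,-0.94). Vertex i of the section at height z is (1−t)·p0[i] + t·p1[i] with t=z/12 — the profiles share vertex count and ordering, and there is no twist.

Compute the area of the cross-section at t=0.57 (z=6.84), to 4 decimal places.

Area at t=0.57: 11.9270

Cross-section at t=0.57: each vertex is (1-t)·p0[i] + t·p1[i].
  v1: (1-0.57)·(2.98,1.08) + 0.57·(0.15,-0.04) = (1.3669,0.4416)
  v2: (1-0.57)·(0.51,2.2) + 0.57·(-0.66,1.59) = (-0.1569,1.8523)
  v3: (1-0.57)·(-1.67,1.73) + 0.57·(-2.49,0.88) = (-2.1374,1.2455)
  v4: (1-0.57)·(-2.42,0.29) + 0.57·(-2.94,-0.3) = (-2.7164,-0.0463)
  v5: (1-0.57)·(-1.45,-2.19) + 0.57·(-2.43,-2.44) = (-2.0086,-2.3325)
  v6: (1-0.57)·(0.42,-2.62) + 0.57·(-0.93,-1.86) = (-0.3495,-2.1868)
  v7: (1-0.57)·(2.37,-0.98) + 0.57·(-0.09,-0.94) = (0.9678,-0.9572)
Shoelace sum Σ(x_i·y_{i+1} − x_{i+1}·y_i):
  i=1: 1.3669·1.8523 − -0.1569·0.4416 = +2.6012 (running +2.6012)
  i=2: -0.1569·1.2455 − -2.1374·1.8523 = +3.7637 (running +6.3649)
  i=3: -2.1374·-0.0463 − -2.7164·1.2455 = +3.4822 (running +9.8471)
  i=4: -2.7164·-2.3325 − -2.0086·-0.0463 = +6.2430 (running +16.0901)
  i=5: -2.0086·-2.1868 − -0.3495·-2.3325 = +3.5772 (running +19.6673)
  i=6: -0.3495·-0.9572 − 0.9678·-2.1868 = +2.4509 (running +22.1182)
  i=7: 0.9678·0.4416 − 1.3669·-0.9572 = +1.7358 (running +23.8540)
Area = |Σ|/2 = |23.8540|/2 = 11.9270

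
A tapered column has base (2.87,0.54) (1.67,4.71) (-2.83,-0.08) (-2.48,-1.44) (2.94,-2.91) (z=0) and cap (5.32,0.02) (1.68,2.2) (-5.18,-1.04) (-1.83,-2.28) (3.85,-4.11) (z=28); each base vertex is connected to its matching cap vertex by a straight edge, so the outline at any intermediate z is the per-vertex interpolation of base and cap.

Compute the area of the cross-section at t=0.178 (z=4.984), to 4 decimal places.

Area at t=0.178: 27.6881

Cross-section at t=0.178: each vertex is (1-t)·p0[i] + t·p1[i].
  v1: (1-0.178)·(2.87,0.54) + 0.178·(5.32,0.02) = (3.3061,0.4474)
  v2: (1-0.178)·(1.67,4.71) + 0.178·(1.68,2.2) = (1.6718,4.2632)
  v3: (1-0.178)·(-2.83,-0.08) + 0.178·(-5.18,-1.04) = (-3.2483,-0.2509)
  v4: (1-0.178)·(-2.48,-1.44) + 0.178·(-1.83,-2.28) = (-2.3643,-1.5895)
  v5: (1-0.178)·(2.94,-2.91) + 0.178·(3.85,-4.11) = (3.1020,-3.1236)
Shoelace sum Σ(x_i·y_{i+1} − x_{i+1}·y_i):
  i=1: 3.3061·4.2632 − 1.6718·0.4474 = +13.3466 (running +13.3466)
  i=2: 1.6718·-0.2509 − -3.2483·4.2632 = +13.4288 (running +26.7754)
  i=3: -3.2483·-1.5895 − -2.3643·-0.2509 = +4.5701 (running +31.3455)
  i=4: -2.3643·-3.1236 − 3.1020·-1.5895 = +12.3158 (running +43.6613)
  i=5: 3.1020·0.4474 − 3.3061·-3.1236 = +11.7149 (running +55.3762)
Area = |Σ|/2 = |55.3762|/2 = 27.6881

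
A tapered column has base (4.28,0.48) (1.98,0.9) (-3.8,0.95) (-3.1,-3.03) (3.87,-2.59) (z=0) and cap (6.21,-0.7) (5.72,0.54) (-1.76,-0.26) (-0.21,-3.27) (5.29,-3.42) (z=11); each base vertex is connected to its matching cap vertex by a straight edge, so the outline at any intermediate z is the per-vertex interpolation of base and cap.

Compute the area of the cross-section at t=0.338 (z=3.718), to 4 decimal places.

Cross-section at t=0.338: each vertex is (1-t)·p0[i] + t·p1[i].
  v1: (1-0.338)·(4.28,0.48) + 0.338·(6.21,-0.7) = (4.9323,0.0812)
  v2: (1-0.338)·(1.98,0.9) + 0.338·(5.72,0.54) = (3.2441,0.7783)
  v3: (1-0.338)·(-3.8,0.95) + 0.338·(-1.76,-0.26) = (-3.1105,0.5410)
  v4: (1-0.338)·(-3.1,-3.03) + 0.338·(-0.21,-3.27) = (-2.1232,-3.1111)
  v5: (1-0.338)·(3.87,-2.59) + 0.338·(5.29,-3.42) = (4.3500,-2.8705)
Shoelace sum Σ(x_i·y_{i+1} − x_{i+1}·y_i):
  i=1: 4.9323·0.7783 − 3.2441·0.0812 = +3.5756 (running +3.5756)
  i=2: 3.2441·0.5410 − -3.1105·0.7783 = +4.1761 (running +7.7517)
  i=3: -3.1105·-3.1111 − -2.1232·0.5410 = +10.8258 (running +18.5775)
  i=4: -2.1232·-2.8705 − 4.3500·-3.1111 = +19.6279 (running +38.2054)
  i=5: 4.3500·0.0812 − 4.9323·-2.8705 = +14.5115 (running +52.7169)
Area = |Σ|/2 = |52.7169|/2 = 26.3585

Area at t=0.338: 26.3585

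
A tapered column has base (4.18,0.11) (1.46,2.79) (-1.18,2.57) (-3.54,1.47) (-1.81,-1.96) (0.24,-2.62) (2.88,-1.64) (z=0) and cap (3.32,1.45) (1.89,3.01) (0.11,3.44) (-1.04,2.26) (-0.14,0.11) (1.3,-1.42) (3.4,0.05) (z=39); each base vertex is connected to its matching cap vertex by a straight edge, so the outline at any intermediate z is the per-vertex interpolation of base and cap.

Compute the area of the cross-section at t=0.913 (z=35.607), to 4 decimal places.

Area at t=0.913: 14.5903

Cross-section at t=0.913: each vertex is (1-t)·p0[i] + t·p1[i].
  v1: (1-0.913)·(4.18,0.11) + 0.913·(3.32,1.45) = (3.3948,1.3334)
  v2: (1-0.913)·(1.46,2.79) + 0.913·(1.89,3.01) = (1.8526,2.9909)
  v3: (1-0.913)·(-1.18,2.57) + 0.913·(0.11,3.44) = (-0.0022,3.3643)
  v4: (1-0.913)·(-3.54,1.47) + 0.913·(-1.04,2.26) = (-1.2575,2.1913)
  v5: (1-0.913)·(-1.81,-1.96) + 0.913·(-0.14,0.11) = (-0.2853,-0.0701)
  v6: (1-0.913)·(0.24,-2.62) + 0.913·(1.3,-1.42) = (1.2078,-1.5244)
  v7: (1-0.913)·(2.88,-1.64) + 0.913·(3.4,0.05) = (3.3548,-0.0970)
Shoelace sum Σ(x_i·y_{i+1} − x_{i+1}·y_i):
  i=1: 3.3948·2.9909 − 1.8526·1.3334 = +7.6832 (running +7.6832)
  i=2: 1.8526·3.3643 − -0.0022·2.9909 = +6.2394 (running +13.9225)
  i=3: -0.0022·2.1913 − -1.2575·3.3643 = +4.2257 (running +18.1482)
  i=4: -1.2575·-0.0701 − -0.2853·2.1913 = +0.7133 (running +18.8615)
  i=5: -0.2853·-1.5244 − 1.2078·-0.0701 = +0.5195 (running +19.3811)
  i=6: 1.2078·-0.0970 − 3.3548·-1.5244 = +4.9968 (running +24.3779)
  i=7: 3.3548·1.3334 − 3.3948·-0.0970 = +4.8027 (running +29.1806)
Area = |Σ|/2 = |29.1806|/2 = 14.5903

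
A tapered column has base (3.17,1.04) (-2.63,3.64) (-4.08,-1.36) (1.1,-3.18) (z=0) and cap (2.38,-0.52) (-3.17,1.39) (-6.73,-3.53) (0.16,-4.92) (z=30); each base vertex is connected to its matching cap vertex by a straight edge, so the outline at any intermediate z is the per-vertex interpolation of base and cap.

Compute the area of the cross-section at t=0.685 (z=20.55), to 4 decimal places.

Area at t=0.685: 32.4475

Cross-section at t=0.685: each vertex is (1-t)·p0[i] + t·p1[i].
  v1: (1-0.685)·(3.17,1.04) + 0.685·(2.38,-0.52) = (2.6288,-0.0286)
  v2: (1-0.685)·(-2.63,3.64) + 0.685·(-3.17,1.39) = (-2.9999,2.0987)
  v3: (1-0.685)·(-4.08,-1.36) + 0.685·(-6.73,-3.53) = (-5.8953,-2.8464)
  v4: (1-0.685)·(1.1,-3.18) + 0.685·(0.16,-4.92) = (0.4561,-4.3719)
Shoelace sum Σ(x_i·y_{i+1} − x_{i+1}·y_i):
  i=1: 2.6288·2.0987 − -2.9999·-0.0286 = +5.4315 (running +5.4315)
  i=2: -2.9999·-2.8464 − -5.8953·2.0987 = +20.9117 (running +26.3432)
  i=3: -5.8953·-4.3719 − 0.4561·-2.8464 = +27.0717 (running +53.4149)
  i=4: 0.4561·-0.0286 − 2.6288·-4.3719 = +11.4800 (running +64.8950)
Area = |Σ|/2 = |64.8950|/2 = 32.4475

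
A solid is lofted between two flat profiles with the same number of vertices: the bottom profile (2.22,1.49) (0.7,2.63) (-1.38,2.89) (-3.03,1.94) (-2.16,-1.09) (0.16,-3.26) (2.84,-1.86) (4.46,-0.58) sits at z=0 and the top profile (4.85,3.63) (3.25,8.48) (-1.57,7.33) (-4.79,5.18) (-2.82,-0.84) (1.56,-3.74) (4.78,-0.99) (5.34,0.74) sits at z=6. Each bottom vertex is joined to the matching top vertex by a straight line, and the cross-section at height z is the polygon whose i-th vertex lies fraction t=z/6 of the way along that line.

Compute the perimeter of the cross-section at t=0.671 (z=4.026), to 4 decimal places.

Perimeter at t=0.671: 29.4733

Cross-section at t=0.671: each vertex is (1-t)·p0[i] + t·p1[i].
  v1: (1-0.671)·(2.22,1.49) + 0.671·(4.85,3.63) = (3.9847,2.9259)
  v2: (1-0.671)·(0.7,2.63) + 0.671·(3.25,8.48) = (2.4111,6.5554)
  v3: (1-0.671)·(-1.38,2.89) + 0.671·(-1.57,7.33) = (-1.5075,5.8692)
  v4: (1-0.671)·(-3.03,1.94) + 0.671·(-4.79,5.18) = (-4.2110,4.1140)
  v5: (1-0.671)·(-2.16,-1.09) + 0.671·(-2.82,-0.84) = (-2.6029,-0.9223)
  v6: (1-0.671)·(0.16,-3.26) + 0.671·(1.56,-3.74) = (1.0994,-3.5821)
  v7: (1-0.671)·(2.84,-1.86) + 0.671·(4.78,-0.99) = (4.1417,-1.2762)
  v8: (1-0.671)·(4.46,-0.58) + 0.671·(5.34,0.74) = (5.0505,0.3057)
Perimeter = Σ |v_{i+1} − v_i|:
  edge 1→2: √(-1.5737² + 3.6294²) = 3.9559 (running 3.9559)
  edge 2→3: √(-3.9185² + -0.6861²) = 3.9782 (running 7.9340)
  edge 3→4: √(-2.7035² + -1.7552²) = 3.2233 (running 11.1573)
  edge 4→5: √(1.6081² + -5.0363²) = 5.2868 (running 16.4441)
  edge 5→6: √(3.7023² + -2.6598²) = 4.5587 (running 21.0028)
  edge 6→7: √(3.0423² + 2.3059²) = 3.8174 (running 24.8202)
  edge 7→8: √(0.9087² + 1.5819²) = 1.8244 (running 26.6446)
  edge 8→1: √(-1.0658² + 2.6202²) = 2.8287 (running 29.4733)
Perimeter = 29.4733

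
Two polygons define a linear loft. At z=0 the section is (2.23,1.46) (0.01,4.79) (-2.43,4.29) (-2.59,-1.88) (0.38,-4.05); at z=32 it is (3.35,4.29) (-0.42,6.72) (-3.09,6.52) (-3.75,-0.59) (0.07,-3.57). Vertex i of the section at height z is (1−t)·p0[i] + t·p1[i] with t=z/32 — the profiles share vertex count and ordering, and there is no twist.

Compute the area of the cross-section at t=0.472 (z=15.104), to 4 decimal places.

Cross-section at t=0.472: each vertex is (1-t)·p0[i] + t·p1[i].
  v1: (1-0.472)·(2.23,1.46) + 0.472·(3.35,4.29) = (2.7586,2.7958)
  v2: (1-0.472)·(0.01,4.79) + 0.472·(-0.42,6.72) = (-0.1930,5.7010)
  v3: (1-0.472)·(-2.43,4.29) + 0.472·(-3.09,6.52) = (-2.7415,5.3426)
  v4: (1-0.472)·(-2.59,-1.88) + 0.472·(-3.75,-0.59) = (-3.1375,-1.2711)
  v5: (1-0.472)·(0.38,-4.05) + 0.472·(0.07,-3.57) = (0.2337,-3.8234)
Shoelace sum Σ(x_i·y_{i+1} − x_{i+1}·y_i):
  i=1: 2.7586·5.7010 − -0.1930·2.7958 = +16.2664 (running +16.2664)
  i=2: -0.1930·5.3426 − -2.7415·5.7010 = +14.5984 (running +30.8648)
  i=3: -2.7415·-1.2711 − -3.1375·5.3426 = +20.2472 (running +51.1120)
  i=4: -3.1375·-3.8234 − 0.2337·-1.2711 = +12.2932 (running +63.4051)
  i=5: 0.2337·2.7958 − 2.7586·-3.8234 = +11.2008 (running +74.6059)
Area = |Σ|/2 = |74.6059|/2 = 37.3030

Area at t=0.472: 37.3030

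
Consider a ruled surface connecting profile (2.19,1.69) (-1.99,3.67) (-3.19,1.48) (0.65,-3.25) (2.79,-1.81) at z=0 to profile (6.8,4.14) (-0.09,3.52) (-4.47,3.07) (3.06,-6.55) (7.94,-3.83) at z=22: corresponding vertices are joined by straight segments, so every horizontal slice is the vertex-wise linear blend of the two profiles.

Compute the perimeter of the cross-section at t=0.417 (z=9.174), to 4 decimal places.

Cross-section at t=0.417: each vertex is (1-t)·p0[i] + t·p1[i].
  v1: (1-0.417)·(2.19,1.69) + 0.417·(6.8,4.14) = (4.1124,2.7116)
  v2: (1-0.417)·(-1.99,3.67) + 0.417·(-0.09,3.52) = (-1.1977,3.6075)
  v3: (1-0.417)·(-3.19,1.48) + 0.417·(-4.47,3.07) = (-3.7238,2.1430)
  v4: (1-0.417)·(0.65,-3.25) + 0.417·(3.06,-6.55) = (1.6550,-4.6261)
  v5: (1-0.417)·(2.79,-1.81) + 0.417·(7.94,-3.83) = (4.9375,-2.6523)
Perimeter = Σ |v_{i+1} − v_i|:
  edge 1→2: √(-5.3101² + 0.8958²) = 5.3851 (running 5.3851)
  edge 2→3: √(-2.5261² + -1.4644²) = 2.9198 (running 8.3049)
  edge 3→4: √(5.3787² + -6.7691²) = 8.6459 (running 16.9509)
  edge 4→5: √(3.2826² + 1.9738²) = 3.8303 (running 20.7811)
  edge 5→1: √(-0.8252² + 5.3640²) = 5.4271 (running 26.2082)
Perimeter = 26.2082

Perimeter at t=0.417: 26.2082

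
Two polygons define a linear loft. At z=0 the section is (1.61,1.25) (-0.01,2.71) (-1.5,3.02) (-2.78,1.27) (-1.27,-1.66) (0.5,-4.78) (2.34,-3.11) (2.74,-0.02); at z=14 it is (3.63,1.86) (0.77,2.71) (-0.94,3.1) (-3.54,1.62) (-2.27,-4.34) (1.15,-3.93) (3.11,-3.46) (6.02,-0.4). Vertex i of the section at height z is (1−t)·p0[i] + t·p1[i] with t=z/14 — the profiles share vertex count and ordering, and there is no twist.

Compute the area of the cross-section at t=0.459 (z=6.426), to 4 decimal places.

Cross-section at t=0.459: each vertex is (1-t)·p0[i] + t·p1[i].
  v1: (1-0.459)·(1.61,1.25) + 0.459·(3.63,1.86) = (2.5372,1.5300)
  v2: (1-0.459)·(-0.01,2.71) + 0.459·(0.77,2.71) = (0.3480,2.7100)
  v3: (1-0.459)·(-1.5,3.02) + 0.459·(-0.94,3.1) = (-1.2430,3.0567)
  v4: (1-0.459)·(-2.78,1.27) + 0.459·(-3.54,1.62) = (-3.1288,1.4306)
  v5: (1-0.459)·(-1.27,-1.66) + 0.459·(-2.27,-4.34) = (-1.7290,-2.8901)
  v6: (1-0.459)·(0.5,-4.78) + 0.459·(1.15,-3.93) = (0.7983,-4.3899)
  v7: (1-0.459)·(2.34,-3.11) + 0.459·(3.11,-3.46) = (2.6934,-3.2706)
  v8: (1-0.459)·(2.74,-0.02) + 0.459·(6.02,-0.4) = (4.2455,-0.1944)
Shoelace sum Σ(x_i·y_{i+1} − x_{i+1}·y_i):
  i=1: 2.5372·2.7100 − 0.3480·1.5300 = +6.3433 (running +6.3433)
  i=2: 0.3480·3.0567 − -1.2430·2.7100 = +4.4322 (running +10.7755)
  i=3: -1.2430·1.4306 − -3.1288·3.0567 = +7.7857 (running +18.5613)
  i=4: -3.1288·-2.8901 − -1.7290·1.4306 = +11.5163 (running +30.0776)
  i=5: -1.7290·-4.3899 − 0.7983·-2.8901 = +9.8974 (running +39.9750)
  i=6: 0.7983·-3.2706 − 2.6934·-4.3899 = +9.2126 (running +49.1876)
  i=7: 2.6934·-0.1944 − 4.2455·-3.2706 = +13.3620 (running +62.5495)
  i=8: 4.2455·1.5300 − 2.5372·-0.1944 = +6.9889 (running +69.5384)
Area = |Σ|/2 = |69.5384|/2 = 34.7692

Area at t=0.459: 34.7692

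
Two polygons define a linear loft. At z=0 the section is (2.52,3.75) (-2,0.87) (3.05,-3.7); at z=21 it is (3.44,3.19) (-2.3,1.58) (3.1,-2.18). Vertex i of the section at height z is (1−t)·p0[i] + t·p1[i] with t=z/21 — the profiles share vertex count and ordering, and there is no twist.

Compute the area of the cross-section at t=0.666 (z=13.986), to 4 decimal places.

Cross-section at t=0.666: each vertex is (1-t)·p0[i] + t·p1[i].
  v1: (1-0.666)·(2.52,3.75) + 0.666·(3.44,3.19) = (3.1327,3.3770)
  v2: (1-0.666)·(-2,0.87) + 0.666·(-2.3,1.58) = (-2.1998,1.3429)
  v3: (1-0.666)·(3.05,-3.7) + 0.666·(3.1,-2.18) = (3.0833,-2.6877)
Shoelace sum Σ(x_i·y_{i+1} − x_{i+1}·y_i):
  i=1: 3.1327·1.3429 − -2.1998·3.3770 = +11.6356 (running +11.6356)
  i=2: -2.1998·-2.6877 − 3.0833·1.3429 = +1.7719 (running +13.4075)
  i=3: 3.0833·3.3770 − 3.1327·-2.6877 = +18.8322 (running +32.2397)
Area = |Σ|/2 = |32.2397|/2 = 16.1199

Area at t=0.666: 16.1199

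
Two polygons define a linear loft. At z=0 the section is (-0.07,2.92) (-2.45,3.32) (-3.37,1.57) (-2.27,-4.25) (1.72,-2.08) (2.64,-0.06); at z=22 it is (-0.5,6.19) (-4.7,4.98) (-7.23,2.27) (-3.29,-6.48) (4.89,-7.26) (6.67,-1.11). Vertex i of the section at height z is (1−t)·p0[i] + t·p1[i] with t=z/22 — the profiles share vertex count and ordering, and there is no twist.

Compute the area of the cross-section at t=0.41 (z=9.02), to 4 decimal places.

Area at t=0.41: 59.5643

Cross-section at t=0.41: each vertex is (1-t)·p0[i] + t·p1[i].
  v1: (1-0.41)·(-0.07,2.92) + 0.41·(-0.5,6.19) = (-0.2463,4.2607)
  v2: (1-0.41)·(-2.45,3.32) + 0.41·(-4.7,4.98) = (-3.3725,4.0006)
  v3: (1-0.41)·(-3.37,1.57) + 0.41·(-7.23,2.27) = (-4.9526,1.8570)
  v4: (1-0.41)·(-2.27,-4.25) + 0.41·(-3.29,-6.48) = (-2.6882,-5.1643)
  v5: (1-0.41)·(1.72,-2.08) + 0.41·(4.89,-7.26) = (3.0197,-4.2038)
  v6: (1-0.41)·(2.64,-0.06) + 0.41·(6.67,-1.11) = (4.2923,-0.4905)
Shoelace sum Σ(x_i·y_{i+1} − x_{i+1}·y_i):
  i=1: -0.2463·4.0006 − -3.3725·4.2607 = +13.3839 (running +13.3839)
  i=2: -3.3725·1.8570 − -4.9526·4.0006 = +13.5506 (running +26.9345)
  i=3: -4.9526·-5.1643 − -2.6882·1.8570 = +30.5687 (running +57.5032)
  i=4: -2.6882·-4.2038 − 3.0197·-5.1643 = +26.8953 (running +84.3985)
  i=5: 3.0197·-0.4905 − 4.2923·-4.2038 = +16.5628 (running +100.9613)
  i=6: 4.2923·4.2607 − -0.2463·-0.4905 = +18.1674 (running +119.1287)
Area = |Σ|/2 = |119.1287|/2 = 59.5643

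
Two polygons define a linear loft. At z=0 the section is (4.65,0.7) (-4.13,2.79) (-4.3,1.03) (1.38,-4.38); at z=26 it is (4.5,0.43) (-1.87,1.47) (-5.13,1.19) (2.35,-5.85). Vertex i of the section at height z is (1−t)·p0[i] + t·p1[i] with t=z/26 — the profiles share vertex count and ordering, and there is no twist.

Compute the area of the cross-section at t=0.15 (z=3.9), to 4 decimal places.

Cross-section at t=0.15: each vertex is (1-t)·p0[i] + t·p1[i].
  v1: (1-0.15)·(4.65,0.7) + 0.15·(4.5,0.43) = (4.6275,0.6595)
  v2: (1-0.15)·(-4.13,2.79) + 0.15·(-1.87,1.47) = (-3.7910,2.5920)
  v3: (1-0.15)·(-4.3,1.03) + 0.15·(-5.13,1.19) = (-4.4245,1.0540)
  v4: (1-0.15)·(1.38,-4.38) + 0.15·(2.35,-5.85) = (1.5255,-4.6005)
Shoelace sum Σ(x_i·y_{i+1} − x_{i+1}·y_i):
  i=1: 4.6275·2.5920 − -3.7910·0.6595 = +14.4946 (running +14.4946)
  i=2: -3.7910·1.0540 − -4.4245·2.5920 = +7.4726 (running +21.9672)
  i=3: -4.4245·-4.6005 − 1.5255·1.0540 = +18.7470 (running +40.7143)
  i=4: 1.5255·0.6595 − 4.6275·-4.6005 = +22.2949 (running +63.0092)
Area = |Σ|/2 = |63.0092|/2 = 31.5046

Area at t=0.15: 31.5046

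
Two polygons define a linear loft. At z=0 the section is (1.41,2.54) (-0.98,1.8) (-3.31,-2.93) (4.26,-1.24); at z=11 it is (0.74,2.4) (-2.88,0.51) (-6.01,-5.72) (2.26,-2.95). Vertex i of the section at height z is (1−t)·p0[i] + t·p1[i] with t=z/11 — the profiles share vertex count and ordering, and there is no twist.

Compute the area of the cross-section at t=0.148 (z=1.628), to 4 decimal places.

Area at t=0.148: 23.1027

Cross-section at t=0.148: each vertex is (1-t)·p0[i] + t·p1[i].
  v1: (1-0.148)·(1.41,2.54) + 0.148·(0.74,2.4) = (1.3108,2.5193)
  v2: (1-0.148)·(-0.98,1.8) + 0.148·(-2.88,0.51) = (-1.2612,1.6091)
  v3: (1-0.148)·(-3.31,-2.93) + 0.148·(-6.01,-5.72) = (-3.7096,-3.3429)
  v4: (1-0.148)·(4.26,-1.24) + 0.148·(2.26,-2.95) = (3.9640,-1.4931)
Shoelace sum Σ(x_i·y_{i+1} − x_{i+1}·y_i):
  i=1: 1.3108·1.6091 − -1.2612·2.5193 = +5.2866 (running +5.2866)
  i=2: -1.2612·-3.3429 − -3.7096·1.6091 = +10.1851 (running +15.4717)
  i=3: -3.7096·-1.4931 − 3.9640·-3.3429 = +18.7901 (running +34.2618)
  i=4: 3.9640·2.5193 − 1.3108·-1.4931 = +11.9436 (running +46.2054)
Area = |Σ|/2 = |46.2054|/2 = 23.1027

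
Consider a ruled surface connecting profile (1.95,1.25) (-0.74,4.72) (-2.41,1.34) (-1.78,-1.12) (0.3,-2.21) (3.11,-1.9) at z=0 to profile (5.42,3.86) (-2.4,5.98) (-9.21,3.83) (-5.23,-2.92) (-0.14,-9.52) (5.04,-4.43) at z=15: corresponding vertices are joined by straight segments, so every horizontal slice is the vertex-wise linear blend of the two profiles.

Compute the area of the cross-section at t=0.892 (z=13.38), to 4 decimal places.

Cross-section at t=0.892: each vertex is (1-t)·p0[i] + t·p1[i].
  v1: (1-0.892)·(1.95,1.25) + 0.892·(5.42,3.86) = (5.0452,3.5781)
  v2: (1-0.892)·(-0.74,4.72) + 0.892·(-2.4,5.98) = (-2.2207,5.8439)
  v3: (1-0.892)·(-2.41,1.34) + 0.892·(-9.21,3.83) = (-8.4756,3.5611)
  v4: (1-0.892)·(-1.78,-1.12) + 0.892·(-5.23,-2.92) = (-4.8574,-2.7256)
  v5: (1-0.892)·(0.3,-2.21) + 0.892·(-0.14,-9.52) = (-0.0925,-8.7305)
  v6: (1-0.892)·(3.11,-1.9) + 0.892·(5.04,-4.43) = (4.8316,-4.1568)
Shoelace sum Σ(x_i·y_{i+1} − x_{i+1}·y_i):
  i=1: 5.0452·5.8439 − -2.2207·3.5781 = +37.4300 (running +37.4300)
  i=2: -2.2207·3.5611 − -8.4756·5.8439 = +41.6226 (running +79.0525)
  i=3: -8.4756·-2.7256 − -4.8574·3.5611 = +40.3987 (running +119.4512)
  i=4: -4.8574·-8.7305 − -0.0925·-2.7256 = +42.1556 (running +161.6068)
  i=5: -0.0925·-4.1568 − 4.8316·-8.7305 = +42.5664 (running +204.1732)
  i=6: 4.8316·3.5781 − 5.0452·-4.1568 = +38.2598 (running +242.4330)
Area = |Σ|/2 = |242.4330|/2 = 121.2165

Area at t=0.892: 121.2165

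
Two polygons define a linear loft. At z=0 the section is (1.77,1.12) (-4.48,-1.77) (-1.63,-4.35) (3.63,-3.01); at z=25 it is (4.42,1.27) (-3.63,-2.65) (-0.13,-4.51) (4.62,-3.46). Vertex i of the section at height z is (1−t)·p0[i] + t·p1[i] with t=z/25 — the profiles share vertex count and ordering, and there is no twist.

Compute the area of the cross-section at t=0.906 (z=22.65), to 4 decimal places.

Cross-section at t=0.906: each vertex is (1-t)·p0[i] + t·p1[i].
  v1: (1-0.906)·(1.77,1.12) + 0.906·(4.42,1.27) = (4.1709,1.2559)
  v2: (1-0.906)·(-4.48,-1.77) + 0.906·(-3.63,-2.65) = (-3.7099,-2.5673)
  v3: (1-0.906)·(-1.63,-4.35) + 0.906·(-0.13,-4.51) = (-0.2710,-4.4950)
  v4: (1-0.906)·(3.63,-3.01) + 0.906·(4.62,-3.46) = (4.5269,-3.4177)
Shoelace sum Σ(x_i·y_{i+1} − x_{i+1}·y_i):
  i=1: 4.1709·-2.5673 − -3.7099·1.2559 = -6.0486 (running -6.0486)
  i=2: -3.7099·-4.4950 − -0.2710·-2.5673 = +15.9801 (running +9.9315)
  i=3: -0.2710·-3.4177 − 4.5269·-4.4950 = +21.2746 (running +31.2061)
  i=4: 4.5269·1.2559 − 4.1709·-3.4177 = +19.9403 (running +51.1464)
Area = |Σ|/2 = |51.1464|/2 = 25.5732

Area at t=0.906: 25.5732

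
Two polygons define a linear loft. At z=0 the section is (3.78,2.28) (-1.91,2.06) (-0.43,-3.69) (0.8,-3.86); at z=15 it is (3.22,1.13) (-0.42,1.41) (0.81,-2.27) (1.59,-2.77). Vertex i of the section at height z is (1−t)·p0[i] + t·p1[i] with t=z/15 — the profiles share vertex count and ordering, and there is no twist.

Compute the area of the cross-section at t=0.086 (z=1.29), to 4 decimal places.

Area at t=0.086: 19.3168

Cross-section at t=0.086: each vertex is (1-t)·p0[i] + t·p1[i].
  v1: (1-0.086)·(3.78,2.28) + 0.086·(3.22,1.13) = (3.7318,2.1811)
  v2: (1-0.086)·(-1.91,2.06) + 0.086·(-0.42,1.41) = (-1.7819,2.0041)
  v3: (1-0.086)·(-0.43,-3.69) + 0.086·(0.81,-2.27) = (-0.3234,-3.5679)
  v4: (1-0.086)·(0.8,-3.86) + 0.086·(1.59,-2.77) = (0.8679,-3.7663)
Shoelace sum Σ(x_i·y_{i+1} − x_{i+1}·y_i):
  i=1: 3.7318·2.0041 − -1.7819·2.1811 = +11.3654 (running +11.3654)
  i=2: -1.7819·-3.5679 − -0.3234·2.0041 = +7.0055 (running +18.3709)
  i=3: -0.3234·-3.7663 − 0.8679·-3.5679 = +4.3146 (running +22.6855)
  i=4: 0.8679·2.1811 − 3.7318·-3.7663 = +15.9481 (running +38.6336)
Area = |Σ|/2 = |38.6336|/2 = 19.3168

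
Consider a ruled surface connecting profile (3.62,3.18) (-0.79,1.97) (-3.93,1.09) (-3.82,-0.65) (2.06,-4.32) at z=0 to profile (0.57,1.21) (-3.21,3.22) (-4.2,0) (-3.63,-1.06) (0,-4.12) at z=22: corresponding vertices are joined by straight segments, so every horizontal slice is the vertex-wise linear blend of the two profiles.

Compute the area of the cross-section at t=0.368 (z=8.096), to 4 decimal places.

Cross-section at t=0.368: each vertex is (1-t)·p0[i] + t·p1[i].
  v1: (1-0.368)·(3.62,3.18) + 0.368·(0.57,1.21) = (2.4976,2.4550)
  v2: (1-0.368)·(-0.79,1.97) + 0.368·(-3.21,3.22) = (-1.6806,2.4300)
  v3: (1-0.368)·(-3.93,1.09) + 0.368·(-4.2,0) = (-4.0294,0.6889)
  v4: (1-0.368)·(-3.82,-0.65) + 0.368·(-3.63,-1.06) = (-3.7501,-0.8009)
  v5: (1-0.368)·(2.06,-4.32) + 0.368·(0,-4.12) = (1.3019,-4.2464)
Shoelace sum Σ(x_i·y_{i+1} − x_{i+1}·y_i):
  i=1: 2.4976·2.4300 − -1.6806·2.4550 = +10.1950 (running +10.1950)
  i=2: -1.6806·0.6889 − -4.0294·2.4300 = +8.6336 (running +18.8287)
  i=3: -4.0294·-0.8009 − -3.7501·0.6889 = +5.8104 (running +24.6390)
  i=4: -3.7501·-4.2464 − 1.3019·-0.8009 = +16.9670 (running +41.6061)
  i=5: 1.3019·2.4550 − 2.4976·-4.2464 = +13.8021 (running +55.4081)
Area = |Σ|/2 = |55.4081|/2 = 27.7041

Area at t=0.368: 27.7041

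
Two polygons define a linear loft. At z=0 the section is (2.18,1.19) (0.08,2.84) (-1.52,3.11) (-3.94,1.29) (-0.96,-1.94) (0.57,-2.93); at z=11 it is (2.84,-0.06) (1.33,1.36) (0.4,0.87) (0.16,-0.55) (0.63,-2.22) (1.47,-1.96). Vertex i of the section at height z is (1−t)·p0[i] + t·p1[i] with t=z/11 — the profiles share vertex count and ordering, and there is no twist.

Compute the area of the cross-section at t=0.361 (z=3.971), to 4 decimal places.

Cross-section at t=0.361: each vertex is (1-t)·p0[i] + t·p1[i].
  v1: (1-0.361)·(2.18,1.19) + 0.361·(2.84,-0.06) = (2.4183,0.7388)
  v2: (1-0.361)·(0.08,2.84) + 0.361·(1.33,1.36) = (0.5312,2.3057)
  v3: (1-0.361)·(-1.52,3.11) + 0.361·(0.4,0.87) = (-0.8269,2.3014)
  v4: (1-0.361)·(-3.94,1.29) + 0.361·(0.16,-0.55) = (-2.4599,0.6258)
  v5: (1-0.361)·(-0.96,-1.94) + 0.361·(0.63,-2.22) = (-0.3860,-2.0411)
  v6: (1-0.361)·(0.57,-2.93) + 0.361·(1.47,-1.96) = (0.8949,-2.5798)
Shoelace sum Σ(x_i·y_{i+1} − x_{i+1}·y_i):
  i=1: 2.4183·2.3057 − 0.5312·0.7388 = +5.1834 (running +5.1834)
  i=2: 0.5312·2.3014 − -0.8269·2.3057 = +3.1292 (running +8.3125)
  i=3: -0.8269·0.6258 − -2.4599·2.3014 = +5.1437 (running +13.4562)
  i=4: -2.4599·-2.0411 − -0.3860·0.6258 = +5.2624 (running +18.7186)
  i=5: -0.3860·-2.5798 − 0.8949·-2.0411 = +2.8224 (running +21.5410)
  i=6: 0.8949·0.7388 − 2.4183·-2.5798 = +6.8998 (running +28.4408)
Area = |Σ|/2 = |28.4408|/2 = 14.2204

Area at t=0.361: 14.2204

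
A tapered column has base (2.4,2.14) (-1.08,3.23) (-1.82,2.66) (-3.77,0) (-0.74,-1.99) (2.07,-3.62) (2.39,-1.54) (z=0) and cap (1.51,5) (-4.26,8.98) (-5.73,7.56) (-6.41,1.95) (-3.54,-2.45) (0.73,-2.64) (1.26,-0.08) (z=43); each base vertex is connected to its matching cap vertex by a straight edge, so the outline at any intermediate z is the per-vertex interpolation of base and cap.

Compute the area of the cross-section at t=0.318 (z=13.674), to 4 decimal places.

Cross-section at t=0.318: each vertex is (1-t)·p0[i] + t·p1[i].
  v1: (1-0.318)·(2.4,2.14) + 0.318·(1.51,5) = (2.1170,3.0495)
  v2: (1-0.318)·(-1.08,3.23) + 0.318·(-4.26,8.98) = (-2.0912,5.0585)
  v3: (1-0.318)·(-1.82,2.66) + 0.318·(-5.73,7.56) = (-3.0634,4.2182)
  v4: (1-0.318)·(-3.77,0) + 0.318·(-6.41,1.95) = (-4.6095,0.6201)
  v5: (1-0.318)·(-0.74,-1.99) + 0.318·(-3.54,-2.45) = (-1.6304,-2.1363)
  v6: (1-0.318)·(2.07,-3.62) + 0.318·(0.73,-2.64) = (1.6439,-3.3084)
  v7: (1-0.318)·(2.39,-1.54) + 0.318·(1.26,-0.08) = (2.0307,-1.0757)
Shoelace sum Σ(x_i·y_{i+1} − x_{i+1}·y_i):
  i=1: 2.1170·5.0585 − -2.0912·3.0495 = +17.0859 (running +17.0859)
  i=2: -2.0912·4.2182 − -3.0634·5.0585 = +6.6748 (running +23.7608)
  i=3: -3.0634·0.6201 − -4.6095·4.2182 = +17.5443 (running +41.3051)
  i=4: -4.6095·-2.1363 − -1.6304·0.6201 = +10.8582 (running +52.1633)
  i=5: -1.6304·-3.3084 − 1.6439·-2.1363 = +8.9057 (running +61.0690)
  i=6: 1.6439·-1.0757 − 2.0307·-3.3084 = +4.9498 (running +66.0188)
  i=7: 2.0307·3.0495 − 2.1170·-1.0757 = +8.4697 (running +74.4886)
Area = |Σ|/2 = |74.4886|/2 = 37.2443

Area at t=0.318: 37.2443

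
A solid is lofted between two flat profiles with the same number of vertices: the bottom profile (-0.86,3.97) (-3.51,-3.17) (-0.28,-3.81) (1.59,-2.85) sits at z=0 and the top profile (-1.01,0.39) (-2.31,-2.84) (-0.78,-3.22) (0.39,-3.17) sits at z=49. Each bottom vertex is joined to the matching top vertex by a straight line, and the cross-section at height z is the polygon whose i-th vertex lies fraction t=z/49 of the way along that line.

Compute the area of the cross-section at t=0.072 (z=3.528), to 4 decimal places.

Cross-section at t=0.072: each vertex is (1-t)·p0[i] + t·p1[i].
  v1: (1-0.072)·(-0.86,3.97) + 0.072·(-1.01,0.39) = (-0.8708,3.7122)
  v2: (1-0.072)·(-3.51,-3.17) + 0.072·(-2.31,-2.84) = (-3.4236,-3.1462)
  v3: (1-0.072)·(-0.28,-3.81) + 0.072·(-0.78,-3.22) = (-0.3160,-3.7675)
  v4: (1-0.072)·(1.59,-2.85) + 0.072·(0.39,-3.17) = (1.5036,-2.8730)
Shoelace sum Σ(x_i·y_{i+1} − x_{i+1}·y_i):
  i=1: -0.8708·-3.1462 − -3.4236·3.7122 = +15.4490 (running +15.4490)
  i=2: -3.4236·-3.7675 − -0.3160·-3.1462 = +11.9043 (running +27.3532)
  i=3: -0.3160·-2.8730 − 1.5036·-3.7675 = +6.5727 (running +33.9260)
  i=4: 1.5036·3.7122 − -0.8708·-2.8730 = +3.0799 (running +37.0058)
Area = |Σ|/2 = |37.0058|/2 = 18.5029

Area at t=0.072: 18.5029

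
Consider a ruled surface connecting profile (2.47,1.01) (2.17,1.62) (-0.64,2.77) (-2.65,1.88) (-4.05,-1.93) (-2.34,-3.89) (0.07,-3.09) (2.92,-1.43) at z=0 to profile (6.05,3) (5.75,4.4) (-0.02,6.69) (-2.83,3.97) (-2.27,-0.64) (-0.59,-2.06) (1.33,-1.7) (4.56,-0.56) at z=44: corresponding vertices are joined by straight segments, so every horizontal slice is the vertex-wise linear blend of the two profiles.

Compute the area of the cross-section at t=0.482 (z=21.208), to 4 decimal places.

Area at t=0.482: 40.8083

Cross-section at t=0.482: each vertex is (1-t)·p0[i] + t·p1[i].
  v1: (1-0.482)·(2.47,1.01) + 0.482·(6.05,3) = (4.1956,1.9692)
  v2: (1-0.482)·(2.17,1.62) + 0.482·(5.75,4.4) = (3.8956,2.9600)
  v3: (1-0.482)·(-0.64,2.77) + 0.482·(-0.02,6.69) = (-0.3412,4.6594)
  v4: (1-0.482)·(-2.65,1.88) + 0.482·(-2.83,3.97) = (-2.7368,2.8874)
  v5: (1-0.482)·(-4.05,-1.93) + 0.482·(-2.27,-0.64) = (-3.1920,-1.3082)
  v6: (1-0.482)·(-2.34,-3.89) + 0.482·(-0.59,-2.06) = (-1.4965,-3.0079)
  v7: (1-0.482)·(0.07,-3.09) + 0.482·(1.33,-1.7) = (0.6773,-2.4200)
  v8: (1-0.482)·(2.92,-1.43) + 0.482·(4.56,-0.56) = (3.7105,-1.0107)
Shoelace sum Σ(x_i·y_{i+1} − x_{i+1}·y_i):
  i=1: 4.1956·2.9600 − 3.8956·1.9692 = +4.7476 (running +4.7476)
  i=2: 3.8956·4.6594 − -0.3412·2.9600 = +19.1609 (running +23.9086)
  i=3: -0.3412·2.8874 − -2.7368·4.6594 = +11.7667 (running +35.6753)
  i=4: -2.7368·-1.3082 − -3.1920·2.8874 = +12.7969 (running +48.4722)
  i=5: -3.1920·-3.0079 − -1.4965·-1.3082 = +7.6437 (running +56.1159)
  i=6: -1.4965·-2.4200 − 0.6773·-3.0079 = +5.6589 (running +61.7748)
  i=7: 0.6773·-1.0107 − 3.7105·-2.4200 = +8.2949 (running +70.0697)
  i=8: 3.7105·1.9692 − 4.1956·-1.0107 = +11.5469 (running +81.6166)
Area = |Σ|/2 = |81.6166|/2 = 40.8083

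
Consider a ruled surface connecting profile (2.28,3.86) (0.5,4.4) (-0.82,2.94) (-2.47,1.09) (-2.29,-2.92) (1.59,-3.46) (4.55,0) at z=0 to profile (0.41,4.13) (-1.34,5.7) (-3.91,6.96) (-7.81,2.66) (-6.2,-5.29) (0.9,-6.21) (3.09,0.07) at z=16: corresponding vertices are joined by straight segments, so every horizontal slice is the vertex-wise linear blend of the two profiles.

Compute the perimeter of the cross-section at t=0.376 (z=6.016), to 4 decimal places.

Cross-section at t=0.376: each vertex is (1-t)·p0[i] + t·p1[i].
  v1: (1-0.376)·(2.28,3.86) + 0.376·(0.41,4.13) = (1.5769,3.9615)
  v2: (1-0.376)·(0.5,4.4) + 0.376·(-1.34,5.7) = (-0.1918,4.8888)
  v3: (1-0.376)·(-0.82,2.94) + 0.376·(-3.91,6.96) = (-1.9818,4.4515)
  v4: (1-0.376)·(-2.47,1.09) + 0.376·(-7.81,2.66) = (-4.4778,1.6803)
  v5: (1-0.376)·(-2.29,-2.92) + 0.376·(-6.2,-5.29) = (-3.7602,-3.8111)
  v6: (1-0.376)·(1.59,-3.46) + 0.376·(0.9,-6.21) = (1.3306,-4.4940)
  v7: (1-0.376)·(4.55,0) + 0.376·(3.09,0.07) = (4.0010,0.0263)
Perimeter = Σ |v_{i+1} − v_i|:
  edge 1→2: √(-1.7687² + 0.9273²) = 1.9971 (running 1.9971)
  edge 2→3: √(-1.7900² + -0.4373²) = 1.8426 (running 3.8397)
  edge 3→4: √(-2.4960² + -2.7712²) = 3.7296 (running 7.5692)
  edge 4→5: √(0.7177² + -5.4914²) = 5.5381 (running 13.1074)
  edge 5→6: √(5.0907² + -0.6829²) = 5.1363 (running 18.2437)
  edge 6→7: √(2.6705² + 4.5203²) = 5.2502 (running 23.4939)
  edge 7→1: √(-2.4242² + 3.9352²) = 4.6219 (running 28.1159)
Perimeter = 28.1159

Perimeter at t=0.376: 28.1159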